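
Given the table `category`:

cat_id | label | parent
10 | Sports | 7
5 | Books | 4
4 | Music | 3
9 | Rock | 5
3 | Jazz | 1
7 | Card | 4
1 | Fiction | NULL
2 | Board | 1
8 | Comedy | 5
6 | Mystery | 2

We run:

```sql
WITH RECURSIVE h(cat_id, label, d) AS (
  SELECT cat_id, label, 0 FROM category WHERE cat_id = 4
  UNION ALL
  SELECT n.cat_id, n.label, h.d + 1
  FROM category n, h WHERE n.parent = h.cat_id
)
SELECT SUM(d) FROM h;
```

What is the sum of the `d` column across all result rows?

8

Base: cat_id=4 (Music) at d 0.
Iteration 1: rows with parent in {4} -> Books (id 5, d 1), Card (id 7, d 1).
Iteration 2: rows with parent in {5,7} -> Comedy (id 8, d 2), Rock (id 9, d 2), Sports (id 10, d 2).
Iteration 3: no rows with parent in {8,9,10}; recursion stops.
SUM(d) = 0 + 1 + 1 + 2 + 2 + 2 = 8.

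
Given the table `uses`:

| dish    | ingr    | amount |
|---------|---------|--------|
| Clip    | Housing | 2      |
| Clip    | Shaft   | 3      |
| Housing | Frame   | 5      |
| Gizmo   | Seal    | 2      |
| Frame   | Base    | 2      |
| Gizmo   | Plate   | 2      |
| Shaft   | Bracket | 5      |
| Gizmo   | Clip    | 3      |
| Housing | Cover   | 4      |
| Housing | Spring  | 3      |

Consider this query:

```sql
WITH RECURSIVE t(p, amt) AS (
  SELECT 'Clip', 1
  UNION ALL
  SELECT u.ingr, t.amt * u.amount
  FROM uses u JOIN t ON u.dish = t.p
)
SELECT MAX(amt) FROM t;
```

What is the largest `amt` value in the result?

20

Base: (Clip, amt=1).
Iteration 1: components of {Clip} -> Housing = 1*2 = 2, Shaft = 1*3 = 3.
Iteration 2: components of {Housing,Shaft} -> Bracket = 3*5 = 15, Cover = 2*4 = 8, Frame = 2*5 = 10, Spring = 2*3 = 6.
Iteration 3: components of {Bracket,Cover,Frame,Spring} -> Base = 10*2 = 20.
Iteration 4: no further components; recursion stops.
amt values: 1, 3, 2, 15, 8, 6, 10, 20; the maximum is 20.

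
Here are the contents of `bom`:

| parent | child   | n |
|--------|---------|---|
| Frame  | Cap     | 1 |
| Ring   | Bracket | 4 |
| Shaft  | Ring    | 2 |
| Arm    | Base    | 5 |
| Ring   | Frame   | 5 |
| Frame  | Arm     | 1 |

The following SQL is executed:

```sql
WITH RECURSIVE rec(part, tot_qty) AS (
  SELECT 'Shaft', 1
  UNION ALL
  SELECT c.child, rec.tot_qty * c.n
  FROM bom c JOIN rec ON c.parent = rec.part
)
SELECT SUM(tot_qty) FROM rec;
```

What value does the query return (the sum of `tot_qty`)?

91

Base: (Shaft, tot_qty=1).
Iteration 1: components of {Shaft} -> Ring = 1*2 = 2.
Iteration 2: components of {Ring} -> Bracket = 2*4 = 8, Frame = 2*5 = 10.
Iteration 3: components of {Bracket,Frame} -> Arm = 10*1 = 10, Cap = 10*1 = 10.
Iteration 4: components of {Arm,Cap} -> Base = 10*5 = 50.
Iteration 5: no further components; recursion stops.
SUM(tot_qty) = 1 + 2 + 10 + 8 + 10 + 10 + 50 = 91.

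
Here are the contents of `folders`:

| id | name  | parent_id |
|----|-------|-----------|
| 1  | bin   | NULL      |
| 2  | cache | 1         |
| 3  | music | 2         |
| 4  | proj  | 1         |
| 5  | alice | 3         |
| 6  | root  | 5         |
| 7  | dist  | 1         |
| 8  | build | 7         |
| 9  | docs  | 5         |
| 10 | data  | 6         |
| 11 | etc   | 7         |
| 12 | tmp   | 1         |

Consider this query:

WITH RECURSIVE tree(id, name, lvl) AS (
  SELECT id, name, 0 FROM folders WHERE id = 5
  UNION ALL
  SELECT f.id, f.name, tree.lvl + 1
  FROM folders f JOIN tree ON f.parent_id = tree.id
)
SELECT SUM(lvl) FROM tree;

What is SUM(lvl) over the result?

Base: id=5 (alice) at lvl 0.
Iteration 1: rows with parent_id in {5} -> root (id 6, lvl 1), docs (id 9, lvl 1).
Iteration 2: rows with parent_id in {6,9} -> data (id 10, lvl 2).
Iteration 3: no rows with parent_id in {10}; recursion stops.
SUM(lvl) = 0 + 1 + 1 + 2 = 4.

4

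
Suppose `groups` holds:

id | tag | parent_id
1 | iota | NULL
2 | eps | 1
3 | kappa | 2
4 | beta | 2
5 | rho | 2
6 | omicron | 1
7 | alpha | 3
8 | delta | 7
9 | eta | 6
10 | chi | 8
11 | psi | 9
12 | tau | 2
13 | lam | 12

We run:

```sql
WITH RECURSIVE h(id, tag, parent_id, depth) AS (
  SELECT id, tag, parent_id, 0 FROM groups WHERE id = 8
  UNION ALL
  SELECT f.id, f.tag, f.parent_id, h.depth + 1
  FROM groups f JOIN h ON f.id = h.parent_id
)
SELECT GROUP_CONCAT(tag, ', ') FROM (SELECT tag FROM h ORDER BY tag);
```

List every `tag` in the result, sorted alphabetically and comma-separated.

alpha, delta, eps, iota, kappa

Base: id=8 (delta), parent_id=7, depth 0.
Iteration 1: join on id=7 -> alpha (id 7, parent_id=3, depth 1).
Iteration 2: join on id=3 -> kappa (id 3, parent_id=2, depth 2).
Iteration 3: join on id=2 -> eps (id 2, parent_id=1, depth 3).
Iteration 4: join on id=1 -> iota (id 1, parent_id=NULL, depth 4).
Iteration 5: parent_id is NULL; no match; recursion stops.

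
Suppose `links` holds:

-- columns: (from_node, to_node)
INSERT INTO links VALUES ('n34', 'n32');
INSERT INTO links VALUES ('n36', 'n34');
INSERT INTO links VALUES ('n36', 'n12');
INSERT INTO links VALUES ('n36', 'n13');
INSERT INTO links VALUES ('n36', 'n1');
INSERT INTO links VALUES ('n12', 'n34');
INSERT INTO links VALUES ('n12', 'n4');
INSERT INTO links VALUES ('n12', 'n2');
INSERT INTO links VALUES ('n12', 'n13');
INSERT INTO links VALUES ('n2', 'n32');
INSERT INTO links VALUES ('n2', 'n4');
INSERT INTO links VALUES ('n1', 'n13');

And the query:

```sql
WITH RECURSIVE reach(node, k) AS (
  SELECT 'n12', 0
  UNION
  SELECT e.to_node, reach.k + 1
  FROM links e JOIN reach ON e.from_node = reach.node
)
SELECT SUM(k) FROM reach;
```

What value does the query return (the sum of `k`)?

8

Base: (n12, k=0).
Iteration 1: edges from {n12} -> (n13, k=1), (n2, k=1), (n34, k=1), (n4, k=1).
Iteration 2: edges from {n13,n2,n34,n4} -> (n32, k=2), (n4, k=2). [UNION drops 1 duplicate row(s)]
Iteration 3: no outgoing edges from {n32,n4}; recursion stops.
SUM(k) = 0 + 1 + 1 + 1 + 1 + 2 + 2 = 8.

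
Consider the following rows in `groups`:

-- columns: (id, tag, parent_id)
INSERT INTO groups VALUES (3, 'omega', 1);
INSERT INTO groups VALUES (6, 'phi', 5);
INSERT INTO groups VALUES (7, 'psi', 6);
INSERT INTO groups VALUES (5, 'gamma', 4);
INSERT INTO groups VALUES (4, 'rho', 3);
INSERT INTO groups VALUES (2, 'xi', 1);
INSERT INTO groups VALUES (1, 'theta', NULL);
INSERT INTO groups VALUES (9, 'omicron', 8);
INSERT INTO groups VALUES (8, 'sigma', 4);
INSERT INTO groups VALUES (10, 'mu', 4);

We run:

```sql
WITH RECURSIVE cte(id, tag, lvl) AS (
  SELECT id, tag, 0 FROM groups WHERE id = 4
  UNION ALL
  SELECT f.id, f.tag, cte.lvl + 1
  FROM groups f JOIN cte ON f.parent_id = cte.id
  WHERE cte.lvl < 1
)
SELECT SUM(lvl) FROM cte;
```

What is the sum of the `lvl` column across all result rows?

Base: id=4 (rho) at lvl 0.
Iteration 1: rows with parent_id in {4} -> gamma (id 5, lvl 1), sigma (id 8, lvl 1), mu (id 10, lvl 1).
Iteration 2: lvl < 1 fails for all current rows; recursion stops.
SUM(lvl) = 0 + 1 + 1 + 1 = 3.

3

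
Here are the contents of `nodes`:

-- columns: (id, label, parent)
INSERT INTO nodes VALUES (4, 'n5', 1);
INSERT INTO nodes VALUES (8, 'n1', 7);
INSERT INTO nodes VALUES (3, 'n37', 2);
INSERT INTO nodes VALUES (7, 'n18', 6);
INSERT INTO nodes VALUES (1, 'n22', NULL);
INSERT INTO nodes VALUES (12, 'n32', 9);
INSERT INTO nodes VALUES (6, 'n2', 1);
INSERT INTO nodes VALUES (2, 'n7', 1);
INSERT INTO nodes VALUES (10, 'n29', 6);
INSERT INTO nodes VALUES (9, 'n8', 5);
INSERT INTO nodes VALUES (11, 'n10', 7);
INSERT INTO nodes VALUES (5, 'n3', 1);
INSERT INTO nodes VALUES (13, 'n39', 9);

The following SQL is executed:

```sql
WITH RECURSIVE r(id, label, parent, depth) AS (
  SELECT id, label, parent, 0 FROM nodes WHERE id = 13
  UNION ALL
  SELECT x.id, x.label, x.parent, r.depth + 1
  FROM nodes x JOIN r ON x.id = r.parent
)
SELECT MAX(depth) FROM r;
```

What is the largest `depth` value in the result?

Base: id=13 (n39), parent=9, depth 0.
Iteration 1: join on id=9 -> n8 (id 9, parent=5, depth 1).
Iteration 2: join on id=5 -> n3 (id 5, parent=1, depth 2).
Iteration 3: join on id=1 -> n22 (id 1, parent=NULL, depth 3).
Iteration 4: parent is NULL; no match; recursion stops.
depth values: 0, 1, 2, 3; the maximum is 3.

3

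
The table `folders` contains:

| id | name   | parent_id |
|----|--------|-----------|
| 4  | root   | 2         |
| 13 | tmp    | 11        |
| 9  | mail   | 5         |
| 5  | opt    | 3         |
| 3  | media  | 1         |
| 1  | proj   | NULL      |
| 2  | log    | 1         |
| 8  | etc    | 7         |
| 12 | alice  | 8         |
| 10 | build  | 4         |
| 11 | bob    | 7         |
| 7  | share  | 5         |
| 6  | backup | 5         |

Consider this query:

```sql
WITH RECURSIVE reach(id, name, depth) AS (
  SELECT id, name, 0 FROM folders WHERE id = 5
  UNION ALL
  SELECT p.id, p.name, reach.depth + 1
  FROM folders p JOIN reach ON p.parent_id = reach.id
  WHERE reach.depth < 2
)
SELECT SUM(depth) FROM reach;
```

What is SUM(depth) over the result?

Base: id=5 (opt) at depth 0.
Iteration 1: rows with parent_id in {5} -> backup (id 6, depth 1), share (id 7, depth 1), mail (id 9, depth 1).
Iteration 2: rows with parent_id in {6,7,9} -> etc (id 8, depth 2), bob (id 11, depth 2).
Iteration 3: depth < 2 fails for all current rows; recursion stops.
SUM(depth) = 0 + 1 + 1 + 1 + 2 + 2 = 7.

7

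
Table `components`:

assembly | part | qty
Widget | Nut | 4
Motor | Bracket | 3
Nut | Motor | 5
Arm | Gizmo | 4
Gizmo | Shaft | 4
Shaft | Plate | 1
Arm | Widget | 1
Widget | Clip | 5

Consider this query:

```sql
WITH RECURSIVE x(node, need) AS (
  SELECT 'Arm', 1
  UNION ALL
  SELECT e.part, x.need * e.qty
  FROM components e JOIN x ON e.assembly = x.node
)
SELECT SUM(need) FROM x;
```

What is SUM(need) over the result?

127

Base: (Arm, need=1).
Iteration 1: components of {Arm} -> Gizmo = 1*4 = 4, Widget = 1*1 = 1.
Iteration 2: components of {Gizmo,Widget} -> Clip = 1*5 = 5, Nut = 1*4 = 4, Shaft = 4*4 = 16.
Iteration 3: components of {Clip,Nut,Shaft} -> Motor = 4*5 = 20, Plate = 16*1 = 16.
Iteration 4: components of {Motor,Plate} -> Bracket = 20*3 = 60.
Iteration 5: no further components; recursion stops.
SUM(need) = 1 + 1 + 4 + 4 + 5 + 16 + 20 + 16 + 60 = 127.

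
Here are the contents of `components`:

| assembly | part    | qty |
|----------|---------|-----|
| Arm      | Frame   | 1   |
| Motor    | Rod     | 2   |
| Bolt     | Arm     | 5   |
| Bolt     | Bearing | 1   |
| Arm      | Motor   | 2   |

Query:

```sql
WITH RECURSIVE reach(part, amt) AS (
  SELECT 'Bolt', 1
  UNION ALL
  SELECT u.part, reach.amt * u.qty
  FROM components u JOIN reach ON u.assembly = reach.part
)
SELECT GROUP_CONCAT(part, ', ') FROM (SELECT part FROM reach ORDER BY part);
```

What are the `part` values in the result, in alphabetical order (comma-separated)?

Base: (Bolt, amt=1).
Iteration 1: components of {Bolt} -> Arm = 1*5 = 5, Bearing = 1*1 = 1.
Iteration 2: components of {Arm,Bearing} -> Frame = 5*1 = 5, Motor = 5*2 = 10.
Iteration 3: components of {Frame,Motor} -> Rod = 10*2 = 20.
Iteration 4: no further components; recursion stops.

Arm, Bearing, Bolt, Frame, Motor, Rod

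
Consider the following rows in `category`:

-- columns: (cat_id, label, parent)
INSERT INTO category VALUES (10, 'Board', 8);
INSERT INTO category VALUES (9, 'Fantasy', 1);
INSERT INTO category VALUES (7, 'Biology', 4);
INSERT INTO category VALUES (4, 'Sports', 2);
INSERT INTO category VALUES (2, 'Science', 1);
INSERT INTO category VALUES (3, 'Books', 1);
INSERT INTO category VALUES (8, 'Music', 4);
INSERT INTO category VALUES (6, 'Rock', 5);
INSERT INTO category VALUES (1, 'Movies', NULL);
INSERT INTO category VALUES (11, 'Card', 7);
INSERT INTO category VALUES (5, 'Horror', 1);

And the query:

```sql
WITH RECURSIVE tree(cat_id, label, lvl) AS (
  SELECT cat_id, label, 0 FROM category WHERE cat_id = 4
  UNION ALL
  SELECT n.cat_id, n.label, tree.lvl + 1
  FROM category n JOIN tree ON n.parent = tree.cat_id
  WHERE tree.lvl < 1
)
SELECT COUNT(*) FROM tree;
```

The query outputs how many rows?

3

Base: cat_id=4 (Sports) at lvl 0.
Iteration 1: rows with parent in {4} -> Biology (id 7, lvl 1), Music (id 8, lvl 1).
Iteration 2: lvl < 1 fails for all current rows; recursion stops.
Total rows emitted: 3.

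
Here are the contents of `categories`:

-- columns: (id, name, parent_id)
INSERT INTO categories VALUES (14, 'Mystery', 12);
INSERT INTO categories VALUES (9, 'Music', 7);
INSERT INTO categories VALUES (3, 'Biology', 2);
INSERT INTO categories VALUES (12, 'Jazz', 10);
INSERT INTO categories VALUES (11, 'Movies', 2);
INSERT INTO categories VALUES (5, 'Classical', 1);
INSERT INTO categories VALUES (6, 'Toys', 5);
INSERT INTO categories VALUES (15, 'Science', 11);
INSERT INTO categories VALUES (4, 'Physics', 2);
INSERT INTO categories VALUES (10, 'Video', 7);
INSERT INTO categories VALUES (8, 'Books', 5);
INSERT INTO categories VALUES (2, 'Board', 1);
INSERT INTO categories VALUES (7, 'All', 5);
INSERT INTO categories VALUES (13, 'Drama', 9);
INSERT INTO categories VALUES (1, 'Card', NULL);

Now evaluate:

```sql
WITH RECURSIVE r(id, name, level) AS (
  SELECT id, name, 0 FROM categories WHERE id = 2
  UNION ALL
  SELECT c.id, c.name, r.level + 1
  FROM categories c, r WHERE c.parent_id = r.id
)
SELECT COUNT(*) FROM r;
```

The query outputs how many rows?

Base: id=2 (Board) at level 0.
Iteration 1: rows with parent_id in {2} -> Biology (id 3, level 1), Physics (id 4, level 1), Movies (id 11, level 1).
Iteration 2: rows with parent_id in {3,4,11} -> Science (id 15, level 2).
Iteration 3: no rows with parent_id in {15}; recursion stops.
Total rows emitted: 5.

5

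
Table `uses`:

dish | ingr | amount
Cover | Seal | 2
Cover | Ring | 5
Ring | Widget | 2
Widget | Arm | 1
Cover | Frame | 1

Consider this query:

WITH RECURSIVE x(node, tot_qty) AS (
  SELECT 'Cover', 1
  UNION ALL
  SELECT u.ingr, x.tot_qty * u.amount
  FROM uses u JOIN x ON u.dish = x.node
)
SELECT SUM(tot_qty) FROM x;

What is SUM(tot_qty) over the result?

Base: (Cover, tot_qty=1).
Iteration 1: components of {Cover} -> Frame = 1*1 = 1, Ring = 1*5 = 5, Seal = 1*2 = 2.
Iteration 2: components of {Frame,Ring,Seal} -> Widget = 5*2 = 10.
Iteration 3: components of {Widget} -> Arm = 10*1 = 10.
Iteration 4: no further components; recursion stops.
SUM(tot_qty) = 1 + 2 + 5 + 1 + 10 + 10 = 29.

29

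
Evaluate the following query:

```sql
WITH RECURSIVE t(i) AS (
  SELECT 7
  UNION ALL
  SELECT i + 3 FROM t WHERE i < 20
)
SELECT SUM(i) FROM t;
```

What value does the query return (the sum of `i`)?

87

Base: i=7.
Iteration 1: 7 < 20 holds -> i = 7 + 3 = 10.
Iteration 2: 10 < 20 holds -> i = 10 + 3 = 13.
Iteration 3: 13 < 20 holds -> i = 13 + 3 = 16.
Iteration 4: 16 < 20 holds -> i = 16 + 3 = 19.
Iteration 5: 19 < 20 holds -> i = 19 + 3 = 22.
Iteration 6: 22 < 20 fails; recursion stops.
SUM(i) = 7 + 10 + 13 + 16 + 19 + 22 = 87.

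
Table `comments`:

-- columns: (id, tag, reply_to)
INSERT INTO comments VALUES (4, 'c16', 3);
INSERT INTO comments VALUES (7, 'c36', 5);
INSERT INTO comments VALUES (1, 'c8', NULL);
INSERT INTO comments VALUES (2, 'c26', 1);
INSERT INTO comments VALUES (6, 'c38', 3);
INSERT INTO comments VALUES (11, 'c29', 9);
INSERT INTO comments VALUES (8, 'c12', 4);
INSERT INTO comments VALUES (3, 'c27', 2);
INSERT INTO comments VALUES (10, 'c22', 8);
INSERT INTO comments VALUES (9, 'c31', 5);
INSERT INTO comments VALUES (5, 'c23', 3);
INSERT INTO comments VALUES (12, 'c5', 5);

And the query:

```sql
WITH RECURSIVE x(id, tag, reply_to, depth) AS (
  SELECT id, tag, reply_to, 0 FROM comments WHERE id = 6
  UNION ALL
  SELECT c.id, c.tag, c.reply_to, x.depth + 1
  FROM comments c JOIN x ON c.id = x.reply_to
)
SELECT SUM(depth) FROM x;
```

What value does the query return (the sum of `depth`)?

Base: id=6 (c38), reply_to=3, depth 0.
Iteration 1: join on id=3 -> c27 (id 3, reply_to=2, depth 1).
Iteration 2: join on id=2 -> c26 (id 2, reply_to=1, depth 2).
Iteration 3: join on id=1 -> c8 (id 1, reply_to=NULL, depth 3).
Iteration 4: reply_to is NULL; no match; recursion stops.
SUM(depth) = 0 + 1 + 2 + 3 = 6.

6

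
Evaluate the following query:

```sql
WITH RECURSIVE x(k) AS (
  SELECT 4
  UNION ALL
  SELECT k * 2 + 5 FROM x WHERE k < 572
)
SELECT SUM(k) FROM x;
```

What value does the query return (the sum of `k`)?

Base: k=4.
Iteration 1: 4 < 572 holds -> k = 4 * 2 + 5 = 13.
Iteration 2: 13 < 572 holds -> k = 13 * 2 + 5 = 31.
Iteration 3: 31 < 572 holds -> k = 31 * 2 + 5 = 67.
Iteration 4: 67 < 572 holds -> k = 67 * 2 + 5 = 139.
Iteration 5: 139 < 572 holds -> k = 139 * 2 + 5 = 283.
Iteration 6: 283 < 572 holds -> k = 283 * 2 + 5 = 571.
Iteration 7: 571 < 572 holds -> k = 571 * 2 + 5 = 1147.
Iteration 8: 1147 < 572 fails; recursion stops.
SUM(k) = 4 + 13 + 31 + 67 + 139 + 283 + 571 + 1147 = 2255.

2255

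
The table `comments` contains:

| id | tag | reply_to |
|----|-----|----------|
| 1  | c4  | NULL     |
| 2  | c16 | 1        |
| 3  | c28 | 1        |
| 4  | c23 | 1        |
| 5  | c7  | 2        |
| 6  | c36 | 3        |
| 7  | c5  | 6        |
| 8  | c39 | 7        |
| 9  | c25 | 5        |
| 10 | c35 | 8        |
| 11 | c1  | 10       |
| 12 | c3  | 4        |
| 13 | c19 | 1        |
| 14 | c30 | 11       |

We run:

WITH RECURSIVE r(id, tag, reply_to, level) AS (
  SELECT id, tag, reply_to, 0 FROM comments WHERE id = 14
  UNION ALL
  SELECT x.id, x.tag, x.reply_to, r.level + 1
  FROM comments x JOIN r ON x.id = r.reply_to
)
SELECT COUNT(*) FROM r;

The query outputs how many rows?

8

Base: id=14 (c30), reply_to=11, level 0.
Iteration 1: join on id=11 -> c1 (id 11, reply_to=10, level 1).
Iteration 2: join on id=10 -> c35 (id 10, reply_to=8, level 2).
Iteration 3: join on id=8 -> c39 (id 8, reply_to=7, level 3).
Iteration 4: join on id=7 -> c5 (id 7, reply_to=6, level 4).
Iteration 5: join on id=6 -> c36 (id 6, reply_to=3, level 5).
Iteration 6: join on id=3 -> c28 (id 3, reply_to=1, level 6).
Iteration 7: join on id=1 -> c4 (id 1, reply_to=NULL, level 7).
Iteration 8: reply_to is NULL; no match; recursion stops.
Total rows emitted: 8.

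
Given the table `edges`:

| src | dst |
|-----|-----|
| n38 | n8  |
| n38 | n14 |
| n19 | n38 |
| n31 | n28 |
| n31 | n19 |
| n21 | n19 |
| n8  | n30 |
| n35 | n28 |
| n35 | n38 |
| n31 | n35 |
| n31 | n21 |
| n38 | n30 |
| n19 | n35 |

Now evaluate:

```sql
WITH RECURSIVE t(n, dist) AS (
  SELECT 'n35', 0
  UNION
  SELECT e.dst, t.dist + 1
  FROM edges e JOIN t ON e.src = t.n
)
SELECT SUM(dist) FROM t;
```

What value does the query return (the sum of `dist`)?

11

Base: (n35, dist=0).
Iteration 1: edges from {n35} -> (n28, dist=1), (n38, dist=1).
Iteration 2: edges from {n28,n38} -> (n14, dist=2), (n30, dist=2), (n8, dist=2).
Iteration 3: edges from {n14,n30,n8} -> (n30, dist=3).
Iteration 4: no outgoing edges from {n30}; recursion stops.
SUM(dist) = 0 + 1 + 1 + 2 + 2 + 2 + 3 = 11.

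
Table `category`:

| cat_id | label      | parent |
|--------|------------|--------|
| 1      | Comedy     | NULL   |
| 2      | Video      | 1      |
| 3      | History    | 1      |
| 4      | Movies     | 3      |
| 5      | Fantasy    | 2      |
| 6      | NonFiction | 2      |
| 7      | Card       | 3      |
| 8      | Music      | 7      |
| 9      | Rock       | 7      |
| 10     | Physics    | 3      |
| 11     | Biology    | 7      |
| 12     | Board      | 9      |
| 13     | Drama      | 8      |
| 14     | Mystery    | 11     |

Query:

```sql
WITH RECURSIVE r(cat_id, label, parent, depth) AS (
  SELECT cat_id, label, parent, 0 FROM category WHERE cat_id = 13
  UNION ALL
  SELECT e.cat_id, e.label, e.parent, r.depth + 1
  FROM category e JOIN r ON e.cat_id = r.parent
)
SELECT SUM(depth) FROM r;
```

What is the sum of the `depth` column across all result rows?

Base: cat_id=13 (Drama), parent=8, depth 0.
Iteration 1: join on cat_id=8 -> Music (id 8, parent=7, depth 1).
Iteration 2: join on cat_id=7 -> Card (id 7, parent=3, depth 2).
Iteration 3: join on cat_id=3 -> History (id 3, parent=1, depth 3).
Iteration 4: join on cat_id=1 -> Comedy (id 1, parent=NULL, depth 4).
Iteration 5: parent is NULL; no match; recursion stops.
SUM(depth) = 0 + 1 + 2 + 3 + 4 = 10.

10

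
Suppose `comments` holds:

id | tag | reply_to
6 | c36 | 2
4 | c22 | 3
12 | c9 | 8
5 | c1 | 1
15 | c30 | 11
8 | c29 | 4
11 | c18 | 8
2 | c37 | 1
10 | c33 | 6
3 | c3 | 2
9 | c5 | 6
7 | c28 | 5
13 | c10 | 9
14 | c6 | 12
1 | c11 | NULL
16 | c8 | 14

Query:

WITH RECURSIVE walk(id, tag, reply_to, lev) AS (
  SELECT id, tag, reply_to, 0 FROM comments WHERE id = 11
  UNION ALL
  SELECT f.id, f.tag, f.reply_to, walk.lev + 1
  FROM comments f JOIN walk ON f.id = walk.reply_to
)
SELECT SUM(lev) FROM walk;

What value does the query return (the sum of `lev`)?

15

Base: id=11 (c18), reply_to=8, lev 0.
Iteration 1: join on id=8 -> c29 (id 8, reply_to=4, lev 1).
Iteration 2: join on id=4 -> c22 (id 4, reply_to=3, lev 2).
Iteration 3: join on id=3 -> c3 (id 3, reply_to=2, lev 3).
Iteration 4: join on id=2 -> c37 (id 2, reply_to=1, lev 4).
Iteration 5: join on id=1 -> c11 (id 1, reply_to=NULL, lev 5).
Iteration 6: reply_to is NULL; no match; recursion stops.
SUM(lev) = 0 + 1 + 2 + 3 + 4 + 5 = 15.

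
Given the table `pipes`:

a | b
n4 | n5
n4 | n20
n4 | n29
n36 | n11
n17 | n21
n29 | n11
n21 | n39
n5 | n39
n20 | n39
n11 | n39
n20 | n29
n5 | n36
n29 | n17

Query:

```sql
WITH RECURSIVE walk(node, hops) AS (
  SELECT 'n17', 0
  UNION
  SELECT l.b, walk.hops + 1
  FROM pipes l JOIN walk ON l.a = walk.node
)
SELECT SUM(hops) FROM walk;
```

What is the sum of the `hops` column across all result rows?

3

Base: (n17, hops=0).
Iteration 1: edges from {n17} -> (n21, hops=1).
Iteration 2: edges from {n21} -> (n39, hops=2).
Iteration 3: no outgoing edges from {n39}; recursion stops.
SUM(hops) = 0 + 1 + 2 = 3.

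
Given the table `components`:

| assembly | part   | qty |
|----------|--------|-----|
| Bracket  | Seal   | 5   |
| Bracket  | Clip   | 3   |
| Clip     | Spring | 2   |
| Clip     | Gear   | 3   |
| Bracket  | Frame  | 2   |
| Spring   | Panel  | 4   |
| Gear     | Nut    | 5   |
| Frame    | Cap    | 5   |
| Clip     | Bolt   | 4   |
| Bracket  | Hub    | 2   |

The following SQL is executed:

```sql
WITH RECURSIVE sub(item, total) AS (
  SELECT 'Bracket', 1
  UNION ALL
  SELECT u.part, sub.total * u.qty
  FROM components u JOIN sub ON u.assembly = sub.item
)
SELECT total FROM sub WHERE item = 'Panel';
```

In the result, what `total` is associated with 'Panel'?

24

Base: (Bracket, total=1).
Iteration 1: components of {Bracket} -> Clip = 1*3 = 3, Frame = 1*2 = 2, Hub = 1*2 = 2, Seal = 1*5 = 5.
Iteration 2: components of {Clip,Frame,Hub,Seal} -> Bolt = 3*4 = 12, Cap = 2*5 = 10, Gear = 3*3 = 9, Spring = 3*2 = 6.
Iteration 3: components of {Bolt,Cap,Gear,Spring} -> Nut = 9*5 = 45, Panel = 6*4 = 24.
Iteration 4: no further components; recursion stops.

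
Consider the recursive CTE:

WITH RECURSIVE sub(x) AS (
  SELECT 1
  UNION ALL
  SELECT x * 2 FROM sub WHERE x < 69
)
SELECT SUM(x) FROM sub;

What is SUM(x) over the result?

Base: x=1.
Iteration 1: 1 < 69 holds -> x = 1 * 2 = 2.
Iteration 2: 2 < 69 holds -> x = 2 * 2 = 4.
Iteration 3: 4 < 69 holds -> x = 4 * 2 = 8.
Iteration 4: 8 < 69 holds -> x = 8 * 2 = 16.
Iteration 5: 16 < 69 holds -> x = 16 * 2 = 32.
Iteration 6: 32 < 69 holds -> x = 32 * 2 = 64.
Iteration 7: 64 < 69 holds -> x = 64 * 2 = 128.
Iteration 8: 128 < 69 fails; recursion stops.
SUM(x) = 1 + 2 + 4 + 8 + 16 + 32 + 64 + 128 = 255.

255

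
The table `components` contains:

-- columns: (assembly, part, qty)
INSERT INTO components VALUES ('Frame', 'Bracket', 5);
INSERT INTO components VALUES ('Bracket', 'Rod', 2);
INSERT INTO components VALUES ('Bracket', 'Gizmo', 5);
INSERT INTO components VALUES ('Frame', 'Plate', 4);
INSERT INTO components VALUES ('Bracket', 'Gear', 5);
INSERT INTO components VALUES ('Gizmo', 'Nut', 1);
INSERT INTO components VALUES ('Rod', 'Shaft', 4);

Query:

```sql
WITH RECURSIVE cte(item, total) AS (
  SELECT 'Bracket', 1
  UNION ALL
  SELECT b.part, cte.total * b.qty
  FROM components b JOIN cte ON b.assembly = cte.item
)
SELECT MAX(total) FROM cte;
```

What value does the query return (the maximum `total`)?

8

Base: (Bracket, total=1).
Iteration 1: components of {Bracket} -> Gear = 1*5 = 5, Gizmo = 1*5 = 5, Rod = 1*2 = 2.
Iteration 2: components of {Gear,Gizmo,Rod} -> Nut = 5*1 = 5, Shaft = 2*4 = 8.
Iteration 3: no further components; recursion stops.
total values: 1, 2, 5, 5, 8, 5; the maximum is 8.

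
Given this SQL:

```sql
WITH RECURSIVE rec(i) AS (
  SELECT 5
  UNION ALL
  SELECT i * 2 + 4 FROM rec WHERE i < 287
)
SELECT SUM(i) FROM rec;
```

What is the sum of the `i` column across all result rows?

1115

Base: i=5.
Iteration 1: 5 < 287 holds -> i = 5 * 2 + 4 = 14.
Iteration 2: 14 < 287 holds -> i = 14 * 2 + 4 = 32.
Iteration 3: 32 < 287 holds -> i = 32 * 2 + 4 = 68.
Iteration 4: 68 < 287 holds -> i = 68 * 2 + 4 = 140.
Iteration 5: 140 < 287 holds -> i = 140 * 2 + 4 = 284.
Iteration 6: 284 < 287 holds -> i = 284 * 2 + 4 = 572.
Iteration 7: 572 < 287 fails; recursion stops.
SUM(i) = 5 + 14 + 32 + 68 + 140 + 284 + 572 = 1115.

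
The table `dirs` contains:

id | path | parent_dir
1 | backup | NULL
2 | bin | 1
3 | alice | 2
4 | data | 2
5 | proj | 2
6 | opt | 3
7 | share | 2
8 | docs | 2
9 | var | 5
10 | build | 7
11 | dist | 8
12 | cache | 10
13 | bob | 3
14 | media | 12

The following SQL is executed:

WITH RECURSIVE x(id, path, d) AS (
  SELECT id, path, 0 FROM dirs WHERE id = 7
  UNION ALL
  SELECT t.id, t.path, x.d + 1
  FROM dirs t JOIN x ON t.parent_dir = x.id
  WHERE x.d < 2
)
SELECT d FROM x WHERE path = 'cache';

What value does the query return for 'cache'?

2

Base: id=7 (share) at d 0.
Iteration 1: rows with parent_dir in {7} -> build (id 10, d 1).
Iteration 2: rows with parent_dir in {10} -> cache (id 12, d 2).
Iteration 3: d < 2 fails for all current rows; recursion stops.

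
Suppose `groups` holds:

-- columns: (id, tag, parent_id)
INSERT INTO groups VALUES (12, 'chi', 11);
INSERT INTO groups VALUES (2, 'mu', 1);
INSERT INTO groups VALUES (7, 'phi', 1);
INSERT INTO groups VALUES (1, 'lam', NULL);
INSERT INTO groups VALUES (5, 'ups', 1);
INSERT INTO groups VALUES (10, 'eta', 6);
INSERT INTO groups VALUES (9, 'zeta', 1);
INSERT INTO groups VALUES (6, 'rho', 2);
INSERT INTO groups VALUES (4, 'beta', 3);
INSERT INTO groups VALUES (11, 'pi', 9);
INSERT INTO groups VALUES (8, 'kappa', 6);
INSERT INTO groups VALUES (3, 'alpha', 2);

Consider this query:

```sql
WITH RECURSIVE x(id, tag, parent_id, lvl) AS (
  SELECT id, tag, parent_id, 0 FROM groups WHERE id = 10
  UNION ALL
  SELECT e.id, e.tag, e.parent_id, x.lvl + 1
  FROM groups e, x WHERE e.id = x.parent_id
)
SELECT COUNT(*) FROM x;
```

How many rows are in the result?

Base: id=10 (eta), parent_id=6, lvl 0.
Iteration 1: join on id=6 -> rho (id 6, parent_id=2, lvl 1).
Iteration 2: join on id=2 -> mu (id 2, parent_id=1, lvl 2).
Iteration 3: join on id=1 -> lam (id 1, parent_id=NULL, lvl 3).
Iteration 4: parent_id is NULL; no match; recursion stops.
Total rows emitted: 4.

4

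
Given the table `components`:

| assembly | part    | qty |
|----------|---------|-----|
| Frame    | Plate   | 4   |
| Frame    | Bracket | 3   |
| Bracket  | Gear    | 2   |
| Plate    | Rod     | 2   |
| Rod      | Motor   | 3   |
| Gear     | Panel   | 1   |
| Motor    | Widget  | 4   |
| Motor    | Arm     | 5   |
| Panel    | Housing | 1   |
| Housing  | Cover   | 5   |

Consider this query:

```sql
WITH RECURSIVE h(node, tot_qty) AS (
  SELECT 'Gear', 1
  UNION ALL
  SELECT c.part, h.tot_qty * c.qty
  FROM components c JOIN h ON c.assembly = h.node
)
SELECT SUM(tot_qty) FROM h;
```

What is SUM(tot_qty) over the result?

Base: (Gear, tot_qty=1).
Iteration 1: components of {Gear} -> Panel = 1*1 = 1.
Iteration 2: components of {Panel} -> Housing = 1*1 = 1.
Iteration 3: components of {Housing} -> Cover = 1*5 = 5.
Iteration 4: no further components; recursion stops.
SUM(tot_qty) = 1 + 1 + 1 + 5 = 8.

8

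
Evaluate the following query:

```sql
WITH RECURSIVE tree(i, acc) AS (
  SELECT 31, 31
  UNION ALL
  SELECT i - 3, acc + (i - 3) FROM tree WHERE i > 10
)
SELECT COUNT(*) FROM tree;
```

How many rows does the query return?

8

Base: i=31, acc=31.
Iteration 1: 31 > 10 holds -> i = 31 - 3 = 28, acc = 31 + 28 = 59.
Iteration 2: 28 > 10 holds -> i = 28 - 3 = 25, acc = 59 + 25 = 84.
Iteration 3: 25 > 10 holds -> i = 25 - 3 = 22, acc = 84 + 22 = 106.
Iteration 4: 22 > 10 holds -> i = 22 - 3 = 19, acc = 106 + 19 = 125.
Iteration 5: 19 > 10 holds -> i = 19 - 3 = 16, acc = 125 + 16 = 141.
Iteration 6: 16 > 10 holds -> i = 16 - 3 = 13, acc = 141 + 13 = 154.
Iteration 7: 13 > 10 holds -> i = 13 - 3 = 10, acc = 154 + 10 = 164.
Iteration 8: 10 > 10 fails; recursion stops.
Total rows emitted: 8.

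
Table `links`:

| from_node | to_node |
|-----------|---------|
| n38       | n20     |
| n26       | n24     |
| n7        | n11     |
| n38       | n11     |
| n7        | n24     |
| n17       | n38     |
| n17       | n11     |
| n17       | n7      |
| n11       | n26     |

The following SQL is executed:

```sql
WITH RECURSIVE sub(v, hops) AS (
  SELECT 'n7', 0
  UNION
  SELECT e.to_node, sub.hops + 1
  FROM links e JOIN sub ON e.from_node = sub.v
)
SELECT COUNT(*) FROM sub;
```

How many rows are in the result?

5

Base: (n7, hops=0).
Iteration 1: edges from {n7} -> (n11, hops=1), (n24, hops=1).
Iteration 2: edges from {n11,n24} -> (n26, hops=2).
Iteration 3: edges from {n26} -> (n24, hops=3).
Iteration 4: no outgoing edges from {n24}; recursion stops.
Total rows emitted: 5.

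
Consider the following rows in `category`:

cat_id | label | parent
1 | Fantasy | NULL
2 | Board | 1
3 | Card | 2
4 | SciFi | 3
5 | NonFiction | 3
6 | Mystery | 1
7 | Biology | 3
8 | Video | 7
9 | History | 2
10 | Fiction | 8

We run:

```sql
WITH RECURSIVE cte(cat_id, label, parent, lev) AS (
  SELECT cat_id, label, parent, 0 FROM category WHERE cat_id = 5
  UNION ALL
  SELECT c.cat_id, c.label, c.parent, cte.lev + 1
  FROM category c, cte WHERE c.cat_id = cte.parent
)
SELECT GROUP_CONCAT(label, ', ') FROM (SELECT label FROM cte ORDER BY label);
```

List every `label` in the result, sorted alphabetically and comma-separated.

Board, Card, Fantasy, NonFiction

Base: cat_id=5 (NonFiction), parent=3, lev 0.
Iteration 1: join on cat_id=3 -> Card (id 3, parent=2, lev 1).
Iteration 2: join on cat_id=2 -> Board (id 2, parent=1, lev 2).
Iteration 3: join on cat_id=1 -> Fantasy (id 1, parent=NULL, lev 3).
Iteration 4: parent is NULL; no match; recursion stops.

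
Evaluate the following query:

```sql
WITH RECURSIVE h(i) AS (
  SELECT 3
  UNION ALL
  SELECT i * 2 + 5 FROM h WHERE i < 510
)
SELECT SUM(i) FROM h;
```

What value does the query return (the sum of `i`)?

Base: i=3.
Iteration 1: 3 < 510 holds -> i = 3 * 2 + 5 = 11.
Iteration 2: 11 < 510 holds -> i = 11 * 2 + 5 = 27.
Iteration 3: 27 < 510 holds -> i = 27 * 2 + 5 = 59.
Iteration 4: 59 < 510 holds -> i = 59 * 2 + 5 = 123.
Iteration 5: 123 < 510 holds -> i = 123 * 2 + 5 = 251.
Iteration 6: 251 < 510 holds -> i = 251 * 2 + 5 = 507.
Iteration 7: 507 < 510 holds -> i = 507 * 2 + 5 = 1019.
Iteration 8: 1019 < 510 fails; recursion stops.
SUM(i) = 3 + 11 + 27 + 59 + 123 + 251 + 507 + 1019 = 2000.

2000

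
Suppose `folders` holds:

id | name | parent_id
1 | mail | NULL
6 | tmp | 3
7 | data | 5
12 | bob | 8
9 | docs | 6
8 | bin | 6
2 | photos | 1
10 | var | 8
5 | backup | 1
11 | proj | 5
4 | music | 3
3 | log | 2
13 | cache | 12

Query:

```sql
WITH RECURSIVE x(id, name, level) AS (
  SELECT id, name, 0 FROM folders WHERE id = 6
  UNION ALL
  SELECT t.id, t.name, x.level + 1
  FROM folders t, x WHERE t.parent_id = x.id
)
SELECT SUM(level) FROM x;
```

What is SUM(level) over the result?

Base: id=6 (tmp) at level 0.
Iteration 1: rows with parent_id in {6} -> bin (id 8, level 1), docs (id 9, level 1).
Iteration 2: rows with parent_id in {8,9} -> var (id 10, level 2), bob (id 12, level 2).
Iteration 3: rows with parent_id in {10,12} -> cache (id 13, level 3).
Iteration 4: no rows with parent_id in {13}; recursion stops.
SUM(level) = 0 + 1 + 1 + 2 + 2 + 3 = 9.

9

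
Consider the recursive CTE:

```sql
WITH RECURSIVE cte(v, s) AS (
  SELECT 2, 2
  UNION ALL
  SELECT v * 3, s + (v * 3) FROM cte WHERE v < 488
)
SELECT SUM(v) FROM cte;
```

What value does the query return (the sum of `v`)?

Base: v=2, s=2.
Iteration 1: 2 < 488 holds -> v = 2 * 3 = 6, s = 2 + 6 = 8.
Iteration 2: 6 < 488 holds -> v = 6 * 3 = 18, s = 8 + 18 = 26.
Iteration 3: 18 < 488 holds -> v = 18 * 3 = 54, s = 26 + 54 = 80.
Iteration 4: 54 < 488 holds -> v = 54 * 3 = 162, s = 80 + 162 = 242.
Iteration 5: 162 < 488 holds -> v = 162 * 3 = 486, s = 242 + 486 = 728.
Iteration 6: 486 < 488 holds -> v = 486 * 3 = 1458, s = 728 + 1458 = 2186.
Iteration 7: 1458 < 488 fails; recursion stops.
SUM(v) = 2 + 6 + 18 + 54 + 162 + 486 + 1458 = 2186.

2186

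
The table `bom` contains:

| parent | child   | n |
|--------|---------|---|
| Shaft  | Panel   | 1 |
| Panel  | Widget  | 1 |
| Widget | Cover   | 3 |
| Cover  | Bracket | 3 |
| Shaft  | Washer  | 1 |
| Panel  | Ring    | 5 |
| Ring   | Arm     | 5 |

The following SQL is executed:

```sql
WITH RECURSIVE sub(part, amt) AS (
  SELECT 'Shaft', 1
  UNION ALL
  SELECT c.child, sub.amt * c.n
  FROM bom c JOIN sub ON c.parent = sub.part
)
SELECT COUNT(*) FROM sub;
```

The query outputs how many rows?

Base: (Shaft, amt=1).
Iteration 1: components of {Shaft} -> Panel = 1*1 = 1, Washer = 1*1 = 1.
Iteration 2: components of {Panel,Washer} -> Ring = 1*5 = 5, Widget = 1*1 = 1.
Iteration 3: components of {Ring,Widget} -> Arm = 5*5 = 25, Cover = 1*3 = 3.
Iteration 4: components of {Arm,Cover} -> Bracket = 3*3 = 9.
Iteration 5: no further components; recursion stops.
Total rows emitted: 8.

8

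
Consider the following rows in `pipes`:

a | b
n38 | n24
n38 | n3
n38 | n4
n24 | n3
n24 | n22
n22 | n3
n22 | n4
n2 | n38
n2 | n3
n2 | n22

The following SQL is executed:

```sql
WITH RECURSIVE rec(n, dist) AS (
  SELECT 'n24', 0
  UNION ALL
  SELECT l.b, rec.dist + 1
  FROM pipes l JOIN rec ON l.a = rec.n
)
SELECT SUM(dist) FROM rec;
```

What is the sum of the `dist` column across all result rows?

6

Base: (n24, dist=0).
Iteration 1: edges from {n24} -> (n22, dist=1), (n3, dist=1).
Iteration 2: edges from {n22,n3} -> (n3, dist=2), (n4, dist=2).
Iteration 3: no outgoing edges from {n3,n4}; recursion stops.
SUM(dist) = 0 + 1 + 1 + 2 + 2 = 6.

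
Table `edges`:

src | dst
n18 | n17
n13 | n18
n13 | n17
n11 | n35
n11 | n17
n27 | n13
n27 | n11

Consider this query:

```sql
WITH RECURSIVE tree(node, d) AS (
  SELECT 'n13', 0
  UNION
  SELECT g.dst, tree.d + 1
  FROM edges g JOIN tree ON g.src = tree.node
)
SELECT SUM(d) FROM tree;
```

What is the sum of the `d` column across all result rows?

Base: (n13, d=0).
Iteration 1: edges from {n13} -> (n17, d=1), (n18, d=1).
Iteration 2: edges from {n17,n18} -> (n17, d=2).
Iteration 3: no outgoing edges from {n17}; recursion stops.
SUM(d) = 0 + 1 + 1 + 2 = 4.

4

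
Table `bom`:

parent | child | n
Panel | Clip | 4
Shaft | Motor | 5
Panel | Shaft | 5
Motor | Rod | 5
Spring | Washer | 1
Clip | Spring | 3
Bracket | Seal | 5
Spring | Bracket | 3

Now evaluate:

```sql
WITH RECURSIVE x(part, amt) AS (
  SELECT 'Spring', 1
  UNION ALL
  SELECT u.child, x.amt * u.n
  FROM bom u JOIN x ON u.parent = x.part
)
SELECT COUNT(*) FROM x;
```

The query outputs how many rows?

Base: (Spring, amt=1).
Iteration 1: components of {Spring} -> Bracket = 1*3 = 3, Washer = 1*1 = 1.
Iteration 2: components of {Bracket,Washer} -> Seal = 3*5 = 15.
Iteration 3: no further components; recursion stops.
Total rows emitted: 4.

4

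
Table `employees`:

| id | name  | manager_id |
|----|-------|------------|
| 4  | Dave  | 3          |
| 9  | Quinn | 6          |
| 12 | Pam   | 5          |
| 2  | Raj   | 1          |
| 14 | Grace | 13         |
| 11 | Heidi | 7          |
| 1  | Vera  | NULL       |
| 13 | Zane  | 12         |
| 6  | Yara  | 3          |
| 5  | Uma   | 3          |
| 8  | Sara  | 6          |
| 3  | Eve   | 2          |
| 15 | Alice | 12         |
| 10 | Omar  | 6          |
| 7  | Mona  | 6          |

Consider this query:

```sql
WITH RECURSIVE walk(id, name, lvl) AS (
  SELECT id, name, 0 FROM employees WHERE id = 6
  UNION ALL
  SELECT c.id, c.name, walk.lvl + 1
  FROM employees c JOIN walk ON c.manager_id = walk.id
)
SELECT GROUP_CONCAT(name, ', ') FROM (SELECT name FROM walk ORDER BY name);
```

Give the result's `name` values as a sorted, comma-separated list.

Base: id=6 (Yara) at lvl 0.
Iteration 1: rows with manager_id in {6} -> Mona (id 7, lvl 1), Sara (id 8, lvl 1), Quinn (id 9, lvl 1), Omar (id 10, lvl 1).
Iteration 2: rows with manager_id in {7,8,9,10} -> Heidi (id 11, lvl 2).
Iteration 3: no rows with manager_id in {11}; recursion stops.

Heidi, Mona, Omar, Quinn, Sara, Yara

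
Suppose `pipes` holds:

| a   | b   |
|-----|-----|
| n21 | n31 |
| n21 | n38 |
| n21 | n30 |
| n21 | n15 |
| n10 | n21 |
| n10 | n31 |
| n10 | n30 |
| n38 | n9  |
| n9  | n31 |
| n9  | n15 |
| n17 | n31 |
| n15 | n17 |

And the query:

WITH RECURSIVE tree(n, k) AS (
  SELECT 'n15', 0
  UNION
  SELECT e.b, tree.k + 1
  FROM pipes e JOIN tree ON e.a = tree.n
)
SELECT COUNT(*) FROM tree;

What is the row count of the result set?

Base: (n15, k=0).
Iteration 1: edges from {n15} -> (n17, k=1).
Iteration 2: edges from {n17} -> (n31, k=2).
Iteration 3: no outgoing edges from {n31}; recursion stops.
Total rows emitted: 3.

3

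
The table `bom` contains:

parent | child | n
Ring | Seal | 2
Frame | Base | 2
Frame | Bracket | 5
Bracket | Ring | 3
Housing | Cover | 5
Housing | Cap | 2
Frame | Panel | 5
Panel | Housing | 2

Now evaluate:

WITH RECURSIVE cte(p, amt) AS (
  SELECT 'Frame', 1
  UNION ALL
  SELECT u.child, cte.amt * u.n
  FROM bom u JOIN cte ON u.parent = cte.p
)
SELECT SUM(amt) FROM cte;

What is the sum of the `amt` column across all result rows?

Base: (Frame, amt=1).
Iteration 1: components of {Frame} -> Base = 1*2 = 2, Bracket = 1*5 = 5, Panel = 1*5 = 5.
Iteration 2: components of {Base,Bracket,Panel} -> Housing = 5*2 = 10, Ring = 5*3 = 15.
Iteration 3: components of {Housing,Ring} -> Cap = 10*2 = 20, Cover = 10*5 = 50, Seal = 15*2 = 30.
Iteration 4: no further components; recursion stops.
SUM(amt) = 1 + 2 + 5 + 5 + 10 + 15 + 50 + 20 + 30 = 138.

138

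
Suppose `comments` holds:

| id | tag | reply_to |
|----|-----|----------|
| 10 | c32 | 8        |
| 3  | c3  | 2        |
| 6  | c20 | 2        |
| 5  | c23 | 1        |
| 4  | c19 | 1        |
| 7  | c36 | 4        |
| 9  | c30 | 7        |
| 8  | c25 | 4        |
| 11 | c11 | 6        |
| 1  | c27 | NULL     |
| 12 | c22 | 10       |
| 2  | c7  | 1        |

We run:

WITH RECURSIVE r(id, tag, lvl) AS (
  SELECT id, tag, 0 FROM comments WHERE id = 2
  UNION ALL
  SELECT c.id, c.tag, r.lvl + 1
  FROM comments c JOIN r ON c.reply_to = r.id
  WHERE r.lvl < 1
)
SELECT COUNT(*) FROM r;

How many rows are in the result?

Base: id=2 (c7) at lvl 0.
Iteration 1: rows with reply_to in {2} -> c3 (id 3, lvl 1), c20 (id 6, lvl 1).
Iteration 2: lvl < 1 fails for all current rows; recursion stops.
Total rows emitted: 3.

3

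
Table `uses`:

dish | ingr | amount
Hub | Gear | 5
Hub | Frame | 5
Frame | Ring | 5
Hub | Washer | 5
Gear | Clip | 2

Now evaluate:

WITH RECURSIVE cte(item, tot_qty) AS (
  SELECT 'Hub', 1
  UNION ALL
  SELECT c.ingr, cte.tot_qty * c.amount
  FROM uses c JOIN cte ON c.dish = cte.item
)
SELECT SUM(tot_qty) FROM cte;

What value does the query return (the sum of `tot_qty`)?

51

Base: (Hub, tot_qty=1).
Iteration 1: components of {Hub} -> Frame = 1*5 = 5, Gear = 1*5 = 5, Washer = 1*5 = 5.
Iteration 2: components of {Frame,Gear,Washer} -> Clip = 5*2 = 10, Ring = 5*5 = 25.
Iteration 3: no further components; recursion stops.
SUM(tot_qty) = 1 + 5 + 5 + 5 + 10 + 25 = 51.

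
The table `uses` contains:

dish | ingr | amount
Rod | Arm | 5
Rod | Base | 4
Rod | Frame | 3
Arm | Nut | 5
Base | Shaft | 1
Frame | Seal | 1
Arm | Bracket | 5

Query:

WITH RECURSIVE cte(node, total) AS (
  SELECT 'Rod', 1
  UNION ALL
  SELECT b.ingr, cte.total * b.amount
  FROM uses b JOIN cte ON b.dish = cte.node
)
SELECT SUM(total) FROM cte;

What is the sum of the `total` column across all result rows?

Base: (Rod, total=1).
Iteration 1: components of {Rod} -> Arm = 1*5 = 5, Base = 1*4 = 4, Frame = 1*3 = 3.
Iteration 2: components of {Arm,Base,Frame} -> Bracket = 5*5 = 25, Nut = 5*5 = 25, Seal = 3*1 = 3, Shaft = 4*1 = 4.
Iteration 3: no further components; recursion stops.
SUM(total) = 1 + 5 + 4 + 3 + 25 + 25 + 4 + 3 = 70.

70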